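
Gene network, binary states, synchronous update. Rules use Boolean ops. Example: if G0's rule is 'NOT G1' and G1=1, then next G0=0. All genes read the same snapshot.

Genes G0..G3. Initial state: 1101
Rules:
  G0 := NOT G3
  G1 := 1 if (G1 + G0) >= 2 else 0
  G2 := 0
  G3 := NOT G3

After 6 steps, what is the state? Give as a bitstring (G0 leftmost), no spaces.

Step 1: G0=NOT G3=NOT 1=0 G1=(1+1>=2)=1 G2=0(const) G3=NOT G3=NOT 1=0 -> 0100
Step 2: G0=NOT G3=NOT 0=1 G1=(1+0>=2)=0 G2=0(const) G3=NOT G3=NOT 0=1 -> 1001
Step 3: G0=NOT G3=NOT 1=0 G1=(0+1>=2)=0 G2=0(const) G3=NOT G3=NOT 1=0 -> 0000
Step 4: G0=NOT G3=NOT 0=1 G1=(0+0>=2)=0 G2=0(const) G3=NOT G3=NOT 0=1 -> 1001
Step 5: G0=NOT G3=NOT 1=0 G1=(0+1>=2)=0 G2=0(const) G3=NOT G3=NOT 1=0 -> 0000
Step 6: G0=NOT G3=NOT 0=1 G1=(0+0>=2)=0 G2=0(const) G3=NOT G3=NOT 0=1 -> 1001

1001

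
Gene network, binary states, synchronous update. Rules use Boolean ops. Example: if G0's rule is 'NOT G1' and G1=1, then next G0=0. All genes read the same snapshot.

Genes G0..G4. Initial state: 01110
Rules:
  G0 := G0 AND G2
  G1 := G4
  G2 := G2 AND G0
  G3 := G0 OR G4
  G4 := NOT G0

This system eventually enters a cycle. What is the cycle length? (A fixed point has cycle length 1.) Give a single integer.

Answer: 1

Derivation:
Step 0: 01110
Step 1: G0=G0&G2=0&1=0 G1=G4=0 G2=G2&G0=1&0=0 G3=G0|G4=0|0=0 G4=NOT G0=NOT 0=1 -> 00001
Step 2: G0=G0&G2=0&0=0 G1=G4=1 G2=G2&G0=0&0=0 G3=G0|G4=0|1=1 G4=NOT G0=NOT 0=1 -> 01011
Step 3: G0=G0&G2=0&0=0 G1=G4=1 G2=G2&G0=0&0=0 G3=G0|G4=0|1=1 G4=NOT G0=NOT 0=1 -> 01011
State from step 3 equals state from step 2 -> cycle length 1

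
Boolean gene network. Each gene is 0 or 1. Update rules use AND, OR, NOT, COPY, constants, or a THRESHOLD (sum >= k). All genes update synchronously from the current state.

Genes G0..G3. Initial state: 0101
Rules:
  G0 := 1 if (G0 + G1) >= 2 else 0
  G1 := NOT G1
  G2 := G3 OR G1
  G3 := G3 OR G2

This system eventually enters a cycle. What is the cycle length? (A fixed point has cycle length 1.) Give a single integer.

Step 0: 0101
Step 1: G0=(0+1>=2)=0 G1=NOT G1=NOT 1=0 G2=G3|G1=1|1=1 G3=G3|G2=1|0=1 -> 0011
Step 2: G0=(0+0>=2)=0 G1=NOT G1=NOT 0=1 G2=G3|G1=1|0=1 G3=G3|G2=1|1=1 -> 0111
Step 3: G0=(0+1>=2)=0 G1=NOT G1=NOT 1=0 G2=G3|G1=1|1=1 G3=G3|G2=1|1=1 -> 0011
State from step 3 equals state from step 1 -> cycle length 2

Answer: 2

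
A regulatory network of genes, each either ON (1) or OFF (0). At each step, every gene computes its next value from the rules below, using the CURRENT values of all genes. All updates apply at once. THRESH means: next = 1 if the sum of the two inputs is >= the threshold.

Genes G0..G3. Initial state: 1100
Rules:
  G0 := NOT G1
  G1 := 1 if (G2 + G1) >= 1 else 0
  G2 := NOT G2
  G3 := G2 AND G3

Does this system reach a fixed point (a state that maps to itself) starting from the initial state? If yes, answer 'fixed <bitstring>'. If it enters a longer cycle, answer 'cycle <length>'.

Step 0: 1100
Step 1: G0=NOT G1=NOT 1=0 G1=(0+1>=1)=1 G2=NOT G2=NOT 0=1 G3=G2&G3=0&0=0 -> 0110
Step 2: G0=NOT G1=NOT 1=0 G1=(1+1>=1)=1 G2=NOT G2=NOT 1=0 G3=G2&G3=1&0=0 -> 0100
Step 3: G0=NOT G1=NOT 1=0 G1=(0+1>=1)=1 G2=NOT G2=NOT 0=1 G3=G2&G3=0&0=0 -> 0110
Cycle of length 2 starting at step 1 -> no fixed point

Answer: cycle 2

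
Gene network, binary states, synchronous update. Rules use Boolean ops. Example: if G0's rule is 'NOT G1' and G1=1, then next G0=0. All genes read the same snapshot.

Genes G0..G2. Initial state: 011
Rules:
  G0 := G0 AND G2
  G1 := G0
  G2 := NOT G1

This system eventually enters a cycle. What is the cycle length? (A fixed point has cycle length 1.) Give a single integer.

Step 0: 011
Step 1: G0=G0&G2=0&1=0 G1=G0=0 G2=NOT G1=NOT 1=0 -> 000
Step 2: G0=G0&G2=0&0=0 G1=G0=0 G2=NOT G1=NOT 0=1 -> 001
Step 3: G0=G0&G2=0&1=0 G1=G0=0 G2=NOT G1=NOT 0=1 -> 001
State from step 3 equals state from step 2 -> cycle length 1

Answer: 1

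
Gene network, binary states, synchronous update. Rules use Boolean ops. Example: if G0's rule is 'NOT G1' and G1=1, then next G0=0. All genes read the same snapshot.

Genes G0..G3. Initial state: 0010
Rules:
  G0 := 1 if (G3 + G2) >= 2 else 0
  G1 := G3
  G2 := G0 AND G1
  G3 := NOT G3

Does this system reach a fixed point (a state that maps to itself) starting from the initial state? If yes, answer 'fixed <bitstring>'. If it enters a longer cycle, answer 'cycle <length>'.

Answer: cycle 2

Derivation:
Step 0: 0010
Step 1: G0=(0+1>=2)=0 G1=G3=0 G2=G0&G1=0&0=0 G3=NOT G3=NOT 0=1 -> 0001
Step 2: G0=(1+0>=2)=0 G1=G3=1 G2=G0&G1=0&0=0 G3=NOT G3=NOT 1=0 -> 0100
Step 3: G0=(0+0>=2)=0 G1=G3=0 G2=G0&G1=0&1=0 G3=NOT G3=NOT 0=1 -> 0001
Cycle of length 2 starting at step 1 -> no fixed point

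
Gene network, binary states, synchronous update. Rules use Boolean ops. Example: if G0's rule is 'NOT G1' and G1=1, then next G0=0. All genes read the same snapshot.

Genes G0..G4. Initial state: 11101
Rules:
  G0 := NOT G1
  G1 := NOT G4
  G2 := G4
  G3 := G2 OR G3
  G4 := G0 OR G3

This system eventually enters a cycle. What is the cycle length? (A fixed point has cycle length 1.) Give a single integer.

Answer: 1

Derivation:
Step 0: 11101
Step 1: G0=NOT G1=NOT 1=0 G1=NOT G4=NOT 1=0 G2=G4=1 G3=G2|G3=1|0=1 G4=G0|G3=1|0=1 -> 00111
Step 2: G0=NOT G1=NOT 0=1 G1=NOT G4=NOT 1=0 G2=G4=1 G3=G2|G3=1|1=1 G4=G0|G3=0|1=1 -> 10111
Step 3: G0=NOT G1=NOT 0=1 G1=NOT G4=NOT 1=0 G2=G4=1 G3=G2|G3=1|1=1 G4=G0|G3=1|1=1 -> 10111
State from step 3 equals state from step 2 -> cycle length 1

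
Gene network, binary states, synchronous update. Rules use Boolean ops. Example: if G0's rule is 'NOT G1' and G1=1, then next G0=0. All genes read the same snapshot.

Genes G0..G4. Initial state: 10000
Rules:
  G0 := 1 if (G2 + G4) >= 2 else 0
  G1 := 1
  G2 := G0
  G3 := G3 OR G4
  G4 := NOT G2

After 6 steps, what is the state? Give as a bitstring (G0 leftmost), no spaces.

Step 1: G0=(0+0>=2)=0 G1=1(const) G2=G0=1 G3=G3|G4=0|0=0 G4=NOT G2=NOT 0=1 -> 01101
Step 2: G0=(1+1>=2)=1 G1=1(const) G2=G0=0 G3=G3|G4=0|1=1 G4=NOT G2=NOT 1=0 -> 11010
Step 3: G0=(0+0>=2)=0 G1=1(const) G2=G0=1 G3=G3|G4=1|0=1 G4=NOT G2=NOT 0=1 -> 01111
Step 4: G0=(1+1>=2)=1 G1=1(const) G2=G0=0 G3=G3|G4=1|1=1 G4=NOT G2=NOT 1=0 -> 11010
Step 5: G0=(0+0>=2)=0 G1=1(const) G2=G0=1 G3=G3|G4=1|0=1 G4=NOT G2=NOT 0=1 -> 01111
Step 6: G0=(1+1>=2)=1 G1=1(const) G2=G0=0 G3=G3|G4=1|1=1 G4=NOT G2=NOT 1=0 -> 11010

11010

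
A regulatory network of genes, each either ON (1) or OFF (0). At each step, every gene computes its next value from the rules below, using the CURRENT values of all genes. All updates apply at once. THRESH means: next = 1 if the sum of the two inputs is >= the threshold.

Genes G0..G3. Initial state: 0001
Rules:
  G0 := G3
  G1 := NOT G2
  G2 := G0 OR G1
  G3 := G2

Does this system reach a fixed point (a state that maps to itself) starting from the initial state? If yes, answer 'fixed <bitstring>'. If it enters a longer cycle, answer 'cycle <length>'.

Answer: cycle 3

Derivation:
Step 0: 0001
Step 1: G0=G3=1 G1=NOT G2=NOT 0=1 G2=G0|G1=0|0=0 G3=G2=0 -> 1100
Step 2: G0=G3=0 G1=NOT G2=NOT 0=1 G2=G0|G1=1|1=1 G3=G2=0 -> 0110
Step 3: G0=G3=0 G1=NOT G2=NOT 1=0 G2=G0|G1=0|1=1 G3=G2=1 -> 0011
Step 4: G0=G3=1 G1=NOT G2=NOT 1=0 G2=G0|G1=0|0=0 G3=G2=1 -> 1001
Step 5: G0=G3=1 G1=NOT G2=NOT 0=1 G2=G0|G1=1|0=1 G3=G2=0 -> 1110
Step 6: G0=G3=0 G1=NOT G2=NOT 1=0 G2=G0|G1=1|1=1 G3=G2=1 -> 0011
Cycle of length 3 starting at step 3 -> no fixed point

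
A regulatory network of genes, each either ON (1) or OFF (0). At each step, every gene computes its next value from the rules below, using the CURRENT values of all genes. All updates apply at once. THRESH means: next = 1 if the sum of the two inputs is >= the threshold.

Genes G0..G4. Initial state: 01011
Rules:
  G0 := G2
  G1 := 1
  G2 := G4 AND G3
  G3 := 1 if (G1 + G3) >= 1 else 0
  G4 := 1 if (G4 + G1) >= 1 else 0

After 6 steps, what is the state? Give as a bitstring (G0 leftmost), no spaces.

Step 1: G0=G2=0 G1=1(const) G2=G4&G3=1&1=1 G3=(1+1>=1)=1 G4=(1+1>=1)=1 -> 01111
Step 2: G0=G2=1 G1=1(const) G2=G4&G3=1&1=1 G3=(1+1>=1)=1 G4=(1+1>=1)=1 -> 11111
Step 3: G0=G2=1 G1=1(const) G2=G4&G3=1&1=1 G3=(1+1>=1)=1 G4=(1+1>=1)=1 -> 11111
Step 4: G0=G2=1 G1=1(const) G2=G4&G3=1&1=1 G3=(1+1>=1)=1 G4=(1+1>=1)=1 -> 11111
Step 5: G0=G2=1 G1=1(const) G2=G4&G3=1&1=1 G3=(1+1>=1)=1 G4=(1+1>=1)=1 -> 11111
Step 6: G0=G2=1 G1=1(const) G2=G4&G3=1&1=1 G3=(1+1>=1)=1 G4=(1+1>=1)=1 -> 11111

11111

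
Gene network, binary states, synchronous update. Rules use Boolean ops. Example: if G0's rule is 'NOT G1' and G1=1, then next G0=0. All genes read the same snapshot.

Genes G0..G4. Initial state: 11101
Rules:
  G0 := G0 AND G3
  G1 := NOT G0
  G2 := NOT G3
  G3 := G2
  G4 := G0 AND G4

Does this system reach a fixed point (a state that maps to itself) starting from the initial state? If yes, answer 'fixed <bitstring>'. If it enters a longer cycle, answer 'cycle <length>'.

Answer: cycle 4

Derivation:
Step 0: 11101
Step 1: G0=G0&G3=1&0=0 G1=NOT G0=NOT 1=0 G2=NOT G3=NOT 0=1 G3=G2=1 G4=G0&G4=1&1=1 -> 00111
Step 2: G0=G0&G3=0&1=0 G1=NOT G0=NOT 0=1 G2=NOT G3=NOT 1=0 G3=G2=1 G4=G0&G4=0&1=0 -> 01010
Step 3: G0=G0&G3=0&1=0 G1=NOT G0=NOT 0=1 G2=NOT G3=NOT 1=0 G3=G2=0 G4=G0&G4=0&0=0 -> 01000
Step 4: G0=G0&G3=0&0=0 G1=NOT G0=NOT 0=1 G2=NOT G3=NOT 0=1 G3=G2=0 G4=G0&G4=0&0=0 -> 01100
Step 5: G0=G0&G3=0&0=0 G1=NOT G0=NOT 0=1 G2=NOT G3=NOT 0=1 G3=G2=1 G4=G0&G4=0&0=0 -> 01110
Step 6: G0=G0&G3=0&1=0 G1=NOT G0=NOT 0=1 G2=NOT G3=NOT 1=0 G3=G2=1 G4=G0&G4=0&0=0 -> 01010
Cycle of length 4 starting at step 2 -> no fixed point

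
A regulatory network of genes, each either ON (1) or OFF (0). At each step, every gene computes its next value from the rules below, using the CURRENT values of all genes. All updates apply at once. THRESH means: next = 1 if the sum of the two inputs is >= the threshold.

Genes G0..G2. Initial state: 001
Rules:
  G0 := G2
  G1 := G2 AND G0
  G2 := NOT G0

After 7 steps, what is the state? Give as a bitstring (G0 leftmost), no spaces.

Step 1: G0=G2=1 G1=G2&G0=1&0=0 G2=NOT G0=NOT 0=1 -> 101
Step 2: G0=G2=1 G1=G2&G0=1&1=1 G2=NOT G0=NOT 1=0 -> 110
Step 3: G0=G2=0 G1=G2&G0=0&1=0 G2=NOT G0=NOT 1=0 -> 000
Step 4: G0=G2=0 G1=G2&G0=0&0=0 G2=NOT G0=NOT 0=1 -> 001
Step 5: G0=G2=1 G1=G2&G0=1&0=0 G2=NOT G0=NOT 0=1 -> 101
Step 6: G0=G2=1 G1=G2&G0=1&1=1 G2=NOT G0=NOT 1=0 -> 110
Step 7: G0=G2=0 G1=G2&G0=0&1=0 G2=NOT G0=NOT 1=0 -> 000

000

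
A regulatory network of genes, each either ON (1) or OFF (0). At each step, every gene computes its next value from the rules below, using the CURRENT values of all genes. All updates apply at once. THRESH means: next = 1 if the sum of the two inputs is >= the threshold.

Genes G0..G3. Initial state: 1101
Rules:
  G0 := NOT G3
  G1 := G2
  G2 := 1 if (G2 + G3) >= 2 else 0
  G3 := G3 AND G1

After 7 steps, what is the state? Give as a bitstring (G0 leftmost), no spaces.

Step 1: G0=NOT G3=NOT 1=0 G1=G2=0 G2=(0+1>=2)=0 G3=G3&G1=1&1=1 -> 0001
Step 2: G0=NOT G3=NOT 1=0 G1=G2=0 G2=(0+1>=2)=0 G3=G3&G1=1&0=0 -> 0000
Step 3: G0=NOT G3=NOT 0=1 G1=G2=0 G2=(0+0>=2)=0 G3=G3&G1=0&0=0 -> 1000
Step 4: G0=NOT G3=NOT 0=1 G1=G2=0 G2=(0+0>=2)=0 G3=G3&G1=0&0=0 -> 1000
Step 5: G0=NOT G3=NOT 0=1 G1=G2=0 G2=(0+0>=2)=0 G3=G3&G1=0&0=0 -> 1000
Step 6: G0=NOT G3=NOT 0=1 G1=G2=0 G2=(0+0>=2)=0 G3=G3&G1=0&0=0 -> 1000
Step 7: G0=NOT G3=NOT 0=1 G1=G2=0 G2=(0+0>=2)=0 G3=G3&G1=0&0=0 -> 1000

1000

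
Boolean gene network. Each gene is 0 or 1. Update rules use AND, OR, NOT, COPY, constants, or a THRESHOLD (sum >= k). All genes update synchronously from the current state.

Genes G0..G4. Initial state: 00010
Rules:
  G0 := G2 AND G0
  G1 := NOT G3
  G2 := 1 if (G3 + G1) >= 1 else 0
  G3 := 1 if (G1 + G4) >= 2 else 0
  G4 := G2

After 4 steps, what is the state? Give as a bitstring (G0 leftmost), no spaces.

Step 1: G0=G2&G0=0&0=0 G1=NOT G3=NOT 1=0 G2=(1+0>=1)=1 G3=(0+0>=2)=0 G4=G2=0 -> 00100
Step 2: G0=G2&G0=1&0=0 G1=NOT G3=NOT 0=1 G2=(0+0>=1)=0 G3=(0+0>=2)=0 G4=G2=1 -> 01001
Step 3: G0=G2&G0=0&0=0 G1=NOT G3=NOT 0=1 G2=(0+1>=1)=1 G3=(1+1>=2)=1 G4=G2=0 -> 01110
Step 4: G0=G2&G0=1&0=0 G1=NOT G3=NOT 1=0 G2=(1+1>=1)=1 G3=(1+0>=2)=0 G4=G2=1 -> 00101

00101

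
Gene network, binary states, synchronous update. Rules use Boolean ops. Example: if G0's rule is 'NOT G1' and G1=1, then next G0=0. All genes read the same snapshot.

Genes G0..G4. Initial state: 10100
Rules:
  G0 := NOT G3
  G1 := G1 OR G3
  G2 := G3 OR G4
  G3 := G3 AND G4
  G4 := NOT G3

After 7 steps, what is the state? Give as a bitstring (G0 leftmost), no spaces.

Step 1: G0=NOT G3=NOT 0=1 G1=G1|G3=0|0=0 G2=G3|G4=0|0=0 G3=G3&G4=0&0=0 G4=NOT G3=NOT 0=1 -> 10001
Step 2: G0=NOT G3=NOT 0=1 G1=G1|G3=0|0=0 G2=G3|G4=0|1=1 G3=G3&G4=0&1=0 G4=NOT G3=NOT 0=1 -> 10101
Step 3: G0=NOT G3=NOT 0=1 G1=G1|G3=0|0=0 G2=G3|G4=0|1=1 G3=G3&G4=0&1=0 G4=NOT G3=NOT 0=1 -> 10101
Step 4: G0=NOT G3=NOT 0=1 G1=G1|G3=0|0=0 G2=G3|G4=0|1=1 G3=G3&G4=0&1=0 G4=NOT G3=NOT 0=1 -> 10101
Step 5: G0=NOT G3=NOT 0=1 G1=G1|G3=0|0=0 G2=G3|G4=0|1=1 G3=G3&G4=0&1=0 G4=NOT G3=NOT 0=1 -> 10101
Step 6: G0=NOT G3=NOT 0=1 G1=G1|G3=0|0=0 G2=G3|G4=0|1=1 G3=G3&G4=0&1=0 G4=NOT G3=NOT 0=1 -> 10101
Step 7: G0=NOT G3=NOT 0=1 G1=G1|G3=0|0=0 G2=G3|G4=0|1=1 G3=G3&G4=0&1=0 G4=NOT G3=NOT 0=1 -> 10101

10101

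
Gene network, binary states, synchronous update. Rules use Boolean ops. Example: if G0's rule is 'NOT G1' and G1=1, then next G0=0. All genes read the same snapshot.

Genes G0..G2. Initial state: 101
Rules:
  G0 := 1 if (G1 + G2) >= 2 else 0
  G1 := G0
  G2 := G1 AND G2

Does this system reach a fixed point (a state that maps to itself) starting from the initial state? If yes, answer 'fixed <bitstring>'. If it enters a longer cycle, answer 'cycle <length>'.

Step 0: 101
Step 1: G0=(0+1>=2)=0 G1=G0=1 G2=G1&G2=0&1=0 -> 010
Step 2: G0=(1+0>=2)=0 G1=G0=0 G2=G1&G2=1&0=0 -> 000
Step 3: G0=(0+0>=2)=0 G1=G0=0 G2=G1&G2=0&0=0 -> 000
Fixed point reached at step 2: 000

Answer: fixed 000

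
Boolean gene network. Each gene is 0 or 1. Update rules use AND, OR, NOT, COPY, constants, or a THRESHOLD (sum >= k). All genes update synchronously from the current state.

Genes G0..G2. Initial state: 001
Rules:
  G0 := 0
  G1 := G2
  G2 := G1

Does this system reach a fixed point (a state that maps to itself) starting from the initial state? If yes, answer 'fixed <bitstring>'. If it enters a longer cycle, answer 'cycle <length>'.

Answer: cycle 2

Derivation:
Step 0: 001
Step 1: G0=0(const) G1=G2=1 G2=G1=0 -> 010
Step 2: G0=0(const) G1=G2=0 G2=G1=1 -> 001
Cycle of length 2 starting at step 0 -> no fixed point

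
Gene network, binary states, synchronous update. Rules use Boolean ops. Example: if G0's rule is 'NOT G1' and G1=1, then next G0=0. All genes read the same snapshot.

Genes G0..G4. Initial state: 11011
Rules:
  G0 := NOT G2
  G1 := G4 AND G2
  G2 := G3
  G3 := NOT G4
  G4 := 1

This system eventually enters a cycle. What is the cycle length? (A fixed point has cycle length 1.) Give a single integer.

Answer: 1

Derivation:
Step 0: 11011
Step 1: G0=NOT G2=NOT 0=1 G1=G4&G2=1&0=0 G2=G3=1 G3=NOT G4=NOT 1=0 G4=1(const) -> 10101
Step 2: G0=NOT G2=NOT 1=0 G1=G4&G2=1&1=1 G2=G3=0 G3=NOT G4=NOT 1=0 G4=1(const) -> 01001
Step 3: G0=NOT G2=NOT 0=1 G1=G4&G2=1&0=0 G2=G3=0 G3=NOT G4=NOT 1=0 G4=1(const) -> 10001
Step 4: G0=NOT G2=NOT 0=1 G1=G4&G2=1&0=0 G2=G3=0 G3=NOT G4=NOT 1=0 G4=1(const) -> 10001
State from step 4 equals state from step 3 -> cycle length 1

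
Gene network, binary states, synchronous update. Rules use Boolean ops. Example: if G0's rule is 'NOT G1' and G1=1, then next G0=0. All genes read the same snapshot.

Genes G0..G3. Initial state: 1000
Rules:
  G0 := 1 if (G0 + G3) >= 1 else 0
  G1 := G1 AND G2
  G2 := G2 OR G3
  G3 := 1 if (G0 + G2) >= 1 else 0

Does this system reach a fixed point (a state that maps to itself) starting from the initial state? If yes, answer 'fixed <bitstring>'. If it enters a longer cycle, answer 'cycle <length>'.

Answer: fixed 1011

Derivation:
Step 0: 1000
Step 1: G0=(1+0>=1)=1 G1=G1&G2=0&0=0 G2=G2|G3=0|0=0 G3=(1+0>=1)=1 -> 1001
Step 2: G0=(1+1>=1)=1 G1=G1&G2=0&0=0 G2=G2|G3=0|1=1 G3=(1+0>=1)=1 -> 1011
Step 3: G0=(1+1>=1)=1 G1=G1&G2=0&1=0 G2=G2|G3=1|1=1 G3=(1+1>=1)=1 -> 1011
Fixed point reached at step 2: 1011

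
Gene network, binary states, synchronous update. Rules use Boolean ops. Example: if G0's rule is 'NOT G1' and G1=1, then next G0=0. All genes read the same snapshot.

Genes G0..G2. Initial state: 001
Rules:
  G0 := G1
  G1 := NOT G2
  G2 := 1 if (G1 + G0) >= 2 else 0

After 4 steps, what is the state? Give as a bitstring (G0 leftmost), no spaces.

Step 1: G0=G1=0 G1=NOT G2=NOT 1=0 G2=(0+0>=2)=0 -> 000
Step 2: G0=G1=0 G1=NOT G2=NOT 0=1 G2=(0+0>=2)=0 -> 010
Step 3: G0=G1=1 G1=NOT G2=NOT 0=1 G2=(1+0>=2)=0 -> 110
Step 4: G0=G1=1 G1=NOT G2=NOT 0=1 G2=(1+1>=2)=1 -> 111

111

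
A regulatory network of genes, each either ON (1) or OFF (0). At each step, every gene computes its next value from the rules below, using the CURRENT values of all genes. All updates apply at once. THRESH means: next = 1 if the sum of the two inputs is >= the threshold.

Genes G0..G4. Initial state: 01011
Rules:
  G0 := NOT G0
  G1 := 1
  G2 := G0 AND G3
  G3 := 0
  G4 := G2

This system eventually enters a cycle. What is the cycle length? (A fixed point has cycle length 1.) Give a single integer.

Answer: 2

Derivation:
Step 0: 01011
Step 1: G0=NOT G0=NOT 0=1 G1=1(const) G2=G0&G3=0&1=0 G3=0(const) G4=G2=0 -> 11000
Step 2: G0=NOT G0=NOT 1=0 G1=1(const) G2=G0&G3=1&0=0 G3=0(const) G4=G2=0 -> 01000
Step 3: G0=NOT G0=NOT 0=1 G1=1(const) G2=G0&G3=0&0=0 G3=0(const) G4=G2=0 -> 11000
State from step 3 equals state from step 1 -> cycle length 2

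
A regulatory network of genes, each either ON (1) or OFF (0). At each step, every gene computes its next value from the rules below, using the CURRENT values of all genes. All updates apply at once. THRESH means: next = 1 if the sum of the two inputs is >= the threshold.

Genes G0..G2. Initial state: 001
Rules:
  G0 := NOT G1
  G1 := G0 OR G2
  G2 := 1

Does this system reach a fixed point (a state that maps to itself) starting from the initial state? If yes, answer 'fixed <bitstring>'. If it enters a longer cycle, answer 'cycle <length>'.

Step 0: 001
Step 1: G0=NOT G1=NOT 0=1 G1=G0|G2=0|1=1 G2=1(const) -> 111
Step 2: G0=NOT G1=NOT 1=0 G1=G0|G2=1|1=1 G2=1(const) -> 011
Step 3: G0=NOT G1=NOT 1=0 G1=G0|G2=0|1=1 G2=1(const) -> 011
Fixed point reached at step 2: 011

Answer: fixed 011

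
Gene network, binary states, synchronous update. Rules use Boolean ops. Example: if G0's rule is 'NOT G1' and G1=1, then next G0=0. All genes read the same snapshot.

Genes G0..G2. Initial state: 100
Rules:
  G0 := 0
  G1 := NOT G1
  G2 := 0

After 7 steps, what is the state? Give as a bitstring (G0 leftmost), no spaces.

Step 1: G0=0(const) G1=NOT G1=NOT 0=1 G2=0(const) -> 010
Step 2: G0=0(const) G1=NOT G1=NOT 1=0 G2=0(const) -> 000
Step 3: G0=0(const) G1=NOT G1=NOT 0=1 G2=0(const) -> 010
Step 4: G0=0(const) G1=NOT G1=NOT 1=0 G2=0(const) -> 000
Step 5: G0=0(const) G1=NOT G1=NOT 0=1 G2=0(const) -> 010
Step 6: G0=0(const) G1=NOT G1=NOT 1=0 G2=0(const) -> 000
Step 7: G0=0(const) G1=NOT G1=NOT 0=1 G2=0(const) -> 010

010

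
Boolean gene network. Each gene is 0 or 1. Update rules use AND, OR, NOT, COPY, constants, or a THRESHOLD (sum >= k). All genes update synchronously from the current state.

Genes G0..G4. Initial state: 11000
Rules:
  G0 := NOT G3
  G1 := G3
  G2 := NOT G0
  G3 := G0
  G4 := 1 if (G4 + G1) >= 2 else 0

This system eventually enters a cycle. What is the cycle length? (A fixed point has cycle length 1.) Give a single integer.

Answer: 4

Derivation:
Step 0: 11000
Step 1: G0=NOT G3=NOT 0=1 G1=G3=0 G2=NOT G0=NOT 1=0 G3=G0=1 G4=(0+1>=2)=0 -> 10010
Step 2: G0=NOT G3=NOT 1=0 G1=G3=1 G2=NOT G0=NOT 1=0 G3=G0=1 G4=(0+0>=2)=0 -> 01010
Step 3: G0=NOT G3=NOT 1=0 G1=G3=1 G2=NOT G0=NOT 0=1 G3=G0=0 G4=(0+1>=2)=0 -> 01100
Step 4: G0=NOT G3=NOT 0=1 G1=G3=0 G2=NOT G0=NOT 0=1 G3=G0=0 G4=(0+1>=2)=0 -> 10100
Step 5: G0=NOT G3=NOT 0=1 G1=G3=0 G2=NOT G0=NOT 1=0 G3=G0=1 G4=(0+0>=2)=0 -> 10010
State from step 5 equals state from step 1 -> cycle length 4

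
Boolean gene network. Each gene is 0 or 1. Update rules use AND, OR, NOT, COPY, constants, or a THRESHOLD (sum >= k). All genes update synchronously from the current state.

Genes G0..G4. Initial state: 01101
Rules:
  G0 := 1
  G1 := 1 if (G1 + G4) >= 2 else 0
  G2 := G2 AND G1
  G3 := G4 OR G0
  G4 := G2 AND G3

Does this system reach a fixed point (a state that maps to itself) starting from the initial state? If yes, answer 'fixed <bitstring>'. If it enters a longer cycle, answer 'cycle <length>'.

Step 0: 01101
Step 1: G0=1(const) G1=(1+1>=2)=1 G2=G2&G1=1&1=1 G3=G4|G0=1|0=1 G4=G2&G3=1&0=0 -> 11110
Step 2: G0=1(const) G1=(1+0>=2)=0 G2=G2&G1=1&1=1 G3=G4|G0=0|1=1 G4=G2&G3=1&1=1 -> 10111
Step 3: G0=1(const) G1=(0+1>=2)=0 G2=G2&G1=1&0=0 G3=G4|G0=1|1=1 G4=G2&G3=1&1=1 -> 10011
Step 4: G0=1(const) G1=(0+1>=2)=0 G2=G2&G1=0&0=0 G3=G4|G0=1|1=1 G4=G2&G3=0&1=0 -> 10010
Step 5: G0=1(const) G1=(0+0>=2)=0 G2=G2&G1=0&0=0 G3=G4|G0=0|1=1 G4=G2&G3=0&1=0 -> 10010
Fixed point reached at step 4: 10010

Answer: fixed 10010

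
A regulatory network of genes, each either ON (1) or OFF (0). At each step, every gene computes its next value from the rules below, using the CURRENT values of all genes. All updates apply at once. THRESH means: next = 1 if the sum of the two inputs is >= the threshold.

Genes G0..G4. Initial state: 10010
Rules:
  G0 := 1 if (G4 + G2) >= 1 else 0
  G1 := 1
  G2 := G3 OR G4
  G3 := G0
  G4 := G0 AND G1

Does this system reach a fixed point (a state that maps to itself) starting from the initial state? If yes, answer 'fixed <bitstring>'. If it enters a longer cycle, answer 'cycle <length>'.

Step 0: 10010
Step 1: G0=(0+0>=1)=0 G1=1(const) G2=G3|G4=1|0=1 G3=G0=1 G4=G0&G1=1&0=0 -> 01110
Step 2: G0=(0+1>=1)=1 G1=1(const) G2=G3|G4=1|0=1 G3=G0=0 G4=G0&G1=0&1=0 -> 11100
Step 3: G0=(0+1>=1)=1 G1=1(const) G2=G3|G4=0|0=0 G3=G0=1 G4=G0&G1=1&1=1 -> 11011
Step 4: G0=(1+0>=1)=1 G1=1(const) G2=G3|G4=1|1=1 G3=G0=1 G4=G0&G1=1&1=1 -> 11111
Step 5: G0=(1+1>=1)=1 G1=1(const) G2=G3|G4=1|1=1 G3=G0=1 G4=G0&G1=1&1=1 -> 11111
Fixed point reached at step 4: 11111

Answer: fixed 11111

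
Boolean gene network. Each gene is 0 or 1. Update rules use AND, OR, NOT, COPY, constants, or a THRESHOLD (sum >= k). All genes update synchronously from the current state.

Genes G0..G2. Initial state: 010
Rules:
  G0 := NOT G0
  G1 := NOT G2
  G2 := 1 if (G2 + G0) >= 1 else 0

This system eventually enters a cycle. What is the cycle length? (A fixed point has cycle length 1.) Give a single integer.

Answer: 2

Derivation:
Step 0: 010
Step 1: G0=NOT G0=NOT 0=1 G1=NOT G2=NOT 0=1 G2=(0+0>=1)=0 -> 110
Step 2: G0=NOT G0=NOT 1=0 G1=NOT G2=NOT 0=1 G2=(0+1>=1)=1 -> 011
Step 3: G0=NOT G0=NOT 0=1 G1=NOT G2=NOT 1=0 G2=(1+0>=1)=1 -> 101
Step 4: G0=NOT G0=NOT 1=0 G1=NOT G2=NOT 1=0 G2=(1+1>=1)=1 -> 001
Step 5: G0=NOT G0=NOT 0=1 G1=NOT G2=NOT 1=0 G2=(1+0>=1)=1 -> 101
State from step 5 equals state from step 3 -> cycle length 2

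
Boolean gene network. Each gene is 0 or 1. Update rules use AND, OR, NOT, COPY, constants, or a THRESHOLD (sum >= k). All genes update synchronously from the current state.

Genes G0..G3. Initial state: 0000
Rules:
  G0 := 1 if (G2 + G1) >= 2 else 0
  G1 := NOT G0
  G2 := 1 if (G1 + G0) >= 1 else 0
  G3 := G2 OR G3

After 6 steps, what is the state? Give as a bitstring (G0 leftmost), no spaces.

Step 1: G0=(0+0>=2)=0 G1=NOT G0=NOT 0=1 G2=(0+0>=1)=0 G3=G2|G3=0|0=0 -> 0100
Step 2: G0=(0+1>=2)=0 G1=NOT G0=NOT 0=1 G2=(1+0>=1)=1 G3=G2|G3=0|0=0 -> 0110
Step 3: G0=(1+1>=2)=1 G1=NOT G0=NOT 0=1 G2=(1+0>=1)=1 G3=G2|G3=1|0=1 -> 1111
Step 4: G0=(1+1>=2)=1 G1=NOT G0=NOT 1=0 G2=(1+1>=1)=1 G3=G2|G3=1|1=1 -> 1011
Step 5: G0=(1+0>=2)=0 G1=NOT G0=NOT 1=0 G2=(0+1>=1)=1 G3=G2|G3=1|1=1 -> 0011
Step 6: G0=(1+0>=2)=0 G1=NOT G0=NOT 0=1 G2=(0+0>=1)=0 G3=G2|G3=1|1=1 -> 0101

0101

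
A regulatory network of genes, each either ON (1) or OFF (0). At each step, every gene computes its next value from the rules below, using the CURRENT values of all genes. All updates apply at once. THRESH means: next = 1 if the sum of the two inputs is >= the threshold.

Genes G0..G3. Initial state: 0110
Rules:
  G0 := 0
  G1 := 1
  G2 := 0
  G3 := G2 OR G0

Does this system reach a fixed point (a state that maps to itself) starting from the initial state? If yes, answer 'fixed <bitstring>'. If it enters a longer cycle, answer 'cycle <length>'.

Step 0: 0110
Step 1: G0=0(const) G1=1(const) G2=0(const) G3=G2|G0=1|0=1 -> 0101
Step 2: G0=0(const) G1=1(const) G2=0(const) G3=G2|G0=0|0=0 -> 0100
Step 3: G0=0(const) G1=1(const) G2=0(const) G3=G2|G0=0|0=0 -> 0100
Fixed point reached at step 2: 0100

Answer: fixed 0100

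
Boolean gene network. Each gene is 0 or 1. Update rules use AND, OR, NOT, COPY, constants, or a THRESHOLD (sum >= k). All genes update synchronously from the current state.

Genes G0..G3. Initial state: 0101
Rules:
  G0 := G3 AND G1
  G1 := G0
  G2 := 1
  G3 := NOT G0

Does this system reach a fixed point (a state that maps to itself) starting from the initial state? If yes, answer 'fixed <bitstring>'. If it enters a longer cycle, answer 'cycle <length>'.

Answer: fixed 0011

Derivation:
Step 0: 0101
Step 1: G0=G3&G1=1&1=1 G1=G0=0 G2=1(const) G3=NOT G0=NOT 0=1 -> 1011
Step 2: G0=G3&G1=1&0=0 G1=G0=1 G2=1(const) G3=NOT G0=NOT 1=0 -> 0110
Step 3: G0=G3&G1=0&1=0 G1=G0=0 G2=1(const) G3=NOT G0=NOT 0=1 -> 0011
Step 4: G0=G3&G1=1&0=0 G1=G0=0 G2=1(const) G3=NOT G0=NOT 0=1 -> 0011
Fixed point reached at step 3: 0011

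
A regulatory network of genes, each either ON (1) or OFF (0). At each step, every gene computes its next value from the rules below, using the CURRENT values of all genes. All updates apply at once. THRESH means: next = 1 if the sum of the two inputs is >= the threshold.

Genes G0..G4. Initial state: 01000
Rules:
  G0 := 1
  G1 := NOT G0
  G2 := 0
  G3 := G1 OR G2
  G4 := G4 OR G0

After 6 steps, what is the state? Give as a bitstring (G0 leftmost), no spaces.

Step 1: G0=1(const) G1=NOT G0=NOT 0=1 G2=0(const) G3=G1|G2=1|0=1 G4=G4|G0=0|0=0 -> 11010
Step 2: G0=1(const) G1=NOT G0=NOT 1=0 G2=0(const) G3=G1|G2=1|0=1 G4=G4|G0=0|1=1 -> 10011
Step 3: G0=1(const) G1=NOT G0=NOT 1=0 G2=0(const) G3=G1|G2=0|0=0 G4=G4|G0=1|1=1 -> 10001
Step 4: G0=1(const) G1=NOT G0=NOT 1=0 G2=0(const) G3=G1|G2=0|0=0 G4=G4|G0=1|1=1 -> 10001
Step 5: G0=1(const) G1=NOT G0=NOT 1=0 G2=0(const) G3=G1|G2=0|0=0 G4=G4|G0=1|1=1 -> 10001
Step 6: G0=1(const) G1=NOT G0=NOT 1=0 G2=0(const) G3=G1|G2=0|0=0 G4=G4|G0=1|1=1 -> 10001

10001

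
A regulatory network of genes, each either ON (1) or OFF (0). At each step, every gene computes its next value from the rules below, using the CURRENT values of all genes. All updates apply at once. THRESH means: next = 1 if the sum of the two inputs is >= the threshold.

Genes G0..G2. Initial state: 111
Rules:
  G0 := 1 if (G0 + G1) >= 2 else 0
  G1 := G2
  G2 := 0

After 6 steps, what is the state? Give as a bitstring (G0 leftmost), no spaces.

Step 1: G0=(1+1>=2)=1 G1=G2=1 G2=0(const) -> 110
Step 2: G0=(1+1>=2)=1 G1=G2=0 G2=0(const) -> 100
Step 3: G0=(1+0>=2)=0 G1=G2=0 G2=0(const) -> 000
Step 4: G0=(0+0>=2)=0 G1=G2=0 G2=0(const) -> 000
Step 5: G0=(0+0>=2)=0 G1=G2=0 G2=0(const) -> 000
Step 6: G0=(0+0>=2)=0 G1=G2=0 G2=0(const) -> 000

000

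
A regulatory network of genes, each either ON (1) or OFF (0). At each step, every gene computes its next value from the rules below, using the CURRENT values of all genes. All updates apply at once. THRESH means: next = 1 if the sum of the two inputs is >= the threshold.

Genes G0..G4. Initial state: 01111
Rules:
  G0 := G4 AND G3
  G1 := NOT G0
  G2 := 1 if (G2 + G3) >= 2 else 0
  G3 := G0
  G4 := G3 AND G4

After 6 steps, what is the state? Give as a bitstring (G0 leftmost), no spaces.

Step 1: G0=G4&G3=1&1=1 G1=NOT G0=NOT 0=1 G2=(1+1>=2)=1 G3=G0=0 G4=G3&G4=1&1=1 -> 11101
Step 2: G0=G4&G3=1&0=0 G1=NOT G0=NOT 1=0 G2=(1+0>=2)=0 G3=G0=1 G4=G3&G4=0&1=0 -> 00010
Step 3: G0=G4&G3=0&1=0 G1=NOT G0=NOT 0=1 G2=(0+1>=2)=0 G3=G0=0 G4=G3&G4=1&0=0 -> 01000
Step 4: G0=G4&G3=0&0=0 G1=NOT G0=NOT 0=1 G2=(0+0>=2)=0 G3=G0=0 G4=G3&G4=0&0=0 -> 01000
Step 5: G0=G4&G3=0&0=0 G1=NOT G0=NOT 0=1 G2=(0+0>=2)=0 G3=G0=0 G4=G3&G4=0&0=0 -> 01000
Step 6: G0=G4&G3=0&0=0 G1=NOT G0=NOT 0=1 G2=(0+0>=2)=0 G3=G0=0 G4=G3&G4=0&0=0 -> 01000

01000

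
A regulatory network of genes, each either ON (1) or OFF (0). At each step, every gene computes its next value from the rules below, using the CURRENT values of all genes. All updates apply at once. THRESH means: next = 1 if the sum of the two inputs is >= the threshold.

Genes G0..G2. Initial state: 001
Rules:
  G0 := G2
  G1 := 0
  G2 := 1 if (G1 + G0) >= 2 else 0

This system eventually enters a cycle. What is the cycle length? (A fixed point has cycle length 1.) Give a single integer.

Answer: 1

Derivation:
Step 0: 001
Step 1: G0=G2=1 G1=0(const) G2=(0+0>=2)=0 -> 100
Step 2: G0=G2=0 G1=0(const) G2=(0+1>=2)=0 -> 000
Step 3: G0=G2=0 G1=0(const) G2=(0+0>=2)=0 -> 000
State from step 3 equals state from step 2 -> cycle length 1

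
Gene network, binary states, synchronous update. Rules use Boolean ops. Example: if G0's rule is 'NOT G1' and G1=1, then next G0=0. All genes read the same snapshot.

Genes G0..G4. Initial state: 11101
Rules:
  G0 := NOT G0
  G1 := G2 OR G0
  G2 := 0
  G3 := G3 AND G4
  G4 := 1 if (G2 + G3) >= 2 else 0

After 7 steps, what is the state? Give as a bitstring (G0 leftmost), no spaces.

Step 1: G0=NOT G0=NOT 1=0 G1=G2|G0=1|1=1 G2=0(const) G3=G3&G4=0&1=0 G4=(1+0>=2)=0 -> 01000
Step 2: G0=NOT G0=NOT 0=1 G1=G2|G0=0|0=0 G2=0(const) G3=G3&G4=0&0=0 G4=(0+0>=2)=0 -> 10000
Step 3: G0=NOT G0=NOT 1=0 G1=G2|G0=0|1=1 G2=0(const) G3=G3&G4=0&0=0 G4=(0+0>=2)=0 -> 01000
Step 4: G0=NOT G0=NOT 0=1 G1=G2|G0=0|0=0 G2=0(const) G3=G3&G4=0&0=0 G4=(0+0>=2)=0 -> 10000
Step 5: G0=NOT G0=NOT 1=0 G1=G2|G0=0|1=1 G2=0(const) G3=G3&G4=0&0=0 G4=(0+0>=2)=0 -> 01000
Step 6: G0=NOT G0=NOT 0=1 G1=G2|G0=0|0=0 G2=0(const) G3=G3&G4=0&0=0 G4=(0+0>=2)=0 -> 10000
Step 7: G0=NOT G0=NOT 1=0 G1=G2|G0=0|1=1 G2=0(const) G3=G3&G4=0&0=0 G4=(0+0>=2)=0 -> 01000

01000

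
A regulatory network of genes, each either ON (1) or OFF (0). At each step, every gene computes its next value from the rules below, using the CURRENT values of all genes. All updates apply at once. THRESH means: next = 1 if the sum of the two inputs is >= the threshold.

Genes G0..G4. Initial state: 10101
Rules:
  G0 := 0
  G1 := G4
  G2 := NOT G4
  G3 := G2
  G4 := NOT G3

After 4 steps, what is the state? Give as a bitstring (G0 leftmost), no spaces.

Step 1: G0=0(const) G1=G4=1 G2=NOT G4=NOT 1=0 G3=G2=1 G4=NOT G3=NOT 0=1 -> 01011
Step 2: G0=0(const) G1=G4=1 G2=NOT G4=NOT 1=0 G3=G2=0 G4=NOT G3=NOT 1=0 -> 01000
Step 3: G0=0(const) G1=G4=0 G2=NOT G4=NOT 0=1 G3=G2=0 G4=NOT G3=NOT 0=1 -> 00101
Step 4: G0=0(const) G1=G4=1 G2=NOT G4=NOT 1=0 G3=G2=1 G4=NOT G3=NOT 0=1 -> 01011

01011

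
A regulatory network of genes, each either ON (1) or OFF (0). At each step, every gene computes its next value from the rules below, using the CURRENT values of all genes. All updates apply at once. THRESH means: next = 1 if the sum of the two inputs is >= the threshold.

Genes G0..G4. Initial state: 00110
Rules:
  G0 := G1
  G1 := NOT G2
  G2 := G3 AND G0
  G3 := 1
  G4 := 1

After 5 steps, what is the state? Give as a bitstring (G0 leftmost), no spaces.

Step 1: G0=G1=0 G1=NOT G2=NOT 1=0 G2=G3&G0=1&0=0 G3=1(const) G4=1(const) -> 00011
Step 2: G0=G1=0 G1=NOT G2=NOT 0=1 G2=G3&G0=1&0=0 G3=1(const) G4=1(const) -> 01011
Step 3: G0=G1=1 G1=NOT G2=NOT 0=1 G2=G3&G0=1&0=0 G3=1(const) G4=1(const) -> 11011
Step 4: G0=G1=1 G1=NOT G2=NOT 0=1 G2=G3&G0=1&1=1 G3=1(const) G4=1(const) -> 11111
Step 5: G0=G1=1 G1=NOT G2=NOT 1=0 G2=G3&G0=1&1=1 G3=1(const) G4=1(const) -> 10111

10111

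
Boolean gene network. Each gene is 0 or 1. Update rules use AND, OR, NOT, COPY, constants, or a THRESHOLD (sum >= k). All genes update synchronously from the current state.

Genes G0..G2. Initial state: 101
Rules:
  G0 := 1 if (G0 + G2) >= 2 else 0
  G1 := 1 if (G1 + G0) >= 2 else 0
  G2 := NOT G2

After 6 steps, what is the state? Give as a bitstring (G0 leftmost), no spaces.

Step 1: G0=(1+1>=2)=1 G1=(0+1>=2)=0 G2=NOT G2=NOT 1=0 -> 100
Step 2: G0=(1+0>=2)=0 G1=(0+1>=2)=0 G2=NOT G2=NOT 0=1 -> 001
Step 3: G0=(0+1>=2)=0 G1=(0+0>=2)=0 G2=NOT G2=NOT 1=0 -> 000
Step 4: G0=(0+0>=2)=0 G1=(0+0>=2)=0 G2=NOT G2=NOT 0=1 -> 001
Step 5: G0=(0+1>=2)=0 G1=(0+0>=2)=0 G2=NOT G2=NOT 1=0 -> 000
Step 6: G0=(0+0>=2)=0 G1=(0+0>=2)=0 G2=NOT G2=NOT 0=1 -> 001

001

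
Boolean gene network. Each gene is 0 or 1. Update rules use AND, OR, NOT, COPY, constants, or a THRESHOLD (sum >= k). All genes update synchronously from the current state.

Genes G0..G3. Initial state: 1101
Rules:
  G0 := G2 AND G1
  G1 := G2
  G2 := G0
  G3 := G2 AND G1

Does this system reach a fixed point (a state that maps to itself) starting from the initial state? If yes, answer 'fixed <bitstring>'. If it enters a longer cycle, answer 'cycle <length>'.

Answer: fixed 0000

Derivation:
Step 0: 1101
Step 1: G0=G2&G1=0&1=0 G1=G2=0 G2=G0=1 G3=G2&G1=0&1=0 -> 0010
Step 2: G0=G2&G1=1&0=0 G1=G2=1 G2=G0=0 G3=G2&G1=1&0=0 -> 0100
Step 3: G0=G2&G1=0&1=0 G1=G2=0 G2=G0=0 G3=G2&G1=0&1=0 -> 0000
Step 4: G0=G2&G1=0&0=0 G1=G2=0 G2=G0=0 G3=G2&G1=0&0=0 -> 0000
Fixed point reached at step 3: 0000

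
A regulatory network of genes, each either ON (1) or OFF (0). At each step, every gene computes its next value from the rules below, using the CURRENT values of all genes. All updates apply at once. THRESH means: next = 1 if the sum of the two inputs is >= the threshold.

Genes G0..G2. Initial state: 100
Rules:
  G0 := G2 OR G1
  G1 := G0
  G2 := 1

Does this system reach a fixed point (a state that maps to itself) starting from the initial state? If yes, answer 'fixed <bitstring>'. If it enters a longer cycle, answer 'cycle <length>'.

Step 0: 100
Step 1: G0=G2|G1=0|0=0 G1=G0=1 G2=1(const) -> 011
Step 2: G0=G2|G1=1|1=1 G1=G0=0 G2=1(const) -> 101
Step 3: G0=G2|G1=1|0=1 G1=G0=1 G2=1(const) -> 111
Step 4: G0=G2|G1=1|1=1 G1=G0=1 G2=1(const) -> 111
Fixed point reached at step 3: 111

Answer: fixed 111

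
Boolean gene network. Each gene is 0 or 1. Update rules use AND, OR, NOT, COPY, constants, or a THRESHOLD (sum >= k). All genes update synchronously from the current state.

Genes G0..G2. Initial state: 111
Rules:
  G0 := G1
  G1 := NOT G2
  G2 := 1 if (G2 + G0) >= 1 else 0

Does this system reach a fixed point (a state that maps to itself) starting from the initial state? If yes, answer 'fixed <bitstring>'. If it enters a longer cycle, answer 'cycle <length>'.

Step 0: 111
Step 1: G0=G1=1 G1=NOT G2=NOT 1=0 G2=(1+1>=1)=1 -> 101
Step 2: G0=G1=0 G1=NOT G2=NOT 1=0 G2=(1+1>=1)=1 -> 001
Step 3: G0=G1=0 G1=NOT G2=NOT 1=0 G2=(1+0>=1)=1 -> 001
Fixed point reached at step 2: 001

Answer: fixed 001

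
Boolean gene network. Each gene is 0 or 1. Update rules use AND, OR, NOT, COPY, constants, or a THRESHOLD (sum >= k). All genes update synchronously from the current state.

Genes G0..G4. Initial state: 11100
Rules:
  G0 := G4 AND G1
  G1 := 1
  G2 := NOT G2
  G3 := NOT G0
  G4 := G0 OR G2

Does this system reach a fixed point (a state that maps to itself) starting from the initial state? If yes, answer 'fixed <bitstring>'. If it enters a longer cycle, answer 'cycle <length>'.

Step 0: 11100
Step 1: G0=G4&G1=0&1=0 G1=1(const) G2=NOT G2=NOT 1=0 G3=NOT G0=NOT 1=0 G4=G0|G2=1|1=1 -> 01001
Step 2: G0=G4&G1=1&1=1 G1=1(const) G2=NOT G2=NOT 0=1 G3=NOT G0=NOT 0=1 G4=G0|G2=0|0=0 -> 11110
Step 3: G0=G4&G1=0&1=0 G1=1(const) G2=NOT G2=NOT 1=0 G3=NOT G0=NOT 1=0 G4=G0|G2=1|1=1 -> 01001
Cycle of length 2 starting at step 1 -> no fixed point

Answer: cycle 2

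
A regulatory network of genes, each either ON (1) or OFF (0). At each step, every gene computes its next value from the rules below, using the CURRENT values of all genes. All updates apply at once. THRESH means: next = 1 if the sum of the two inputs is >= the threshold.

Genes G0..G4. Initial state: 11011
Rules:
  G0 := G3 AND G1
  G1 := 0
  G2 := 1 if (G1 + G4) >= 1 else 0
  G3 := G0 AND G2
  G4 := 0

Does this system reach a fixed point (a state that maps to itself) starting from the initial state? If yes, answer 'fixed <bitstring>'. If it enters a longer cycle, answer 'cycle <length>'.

Answer: fixed 00000

Derivation:
Step 0: 11011
Step 1: G0=G3&G1=1&1=1 G1=0(const) G2=(1+1>=1)=1 G3=G0&G2=1&0=0 G4=0(const) -> 10100
Step 2: G0=G3&G1=0&0=0 G1=0(const) G2=(0+0>=1)=0 G3=G0&G2=1&1=1 G4=0(const) -> 00010
Step 3: G0=G3&G1=1&0=0 G1=0(const) G2=(0+0>=1)=0 G3=G0&G2=0&0=0 G4=0(const) -> 00000
Step 4: G0=G3&G1=0&0=0 G1=0(const) G2=(0+0>=1)=0 G3=G0&G2=0&0=0 G4=0(const) -> 00000
Fixed point reached at step 3: 00000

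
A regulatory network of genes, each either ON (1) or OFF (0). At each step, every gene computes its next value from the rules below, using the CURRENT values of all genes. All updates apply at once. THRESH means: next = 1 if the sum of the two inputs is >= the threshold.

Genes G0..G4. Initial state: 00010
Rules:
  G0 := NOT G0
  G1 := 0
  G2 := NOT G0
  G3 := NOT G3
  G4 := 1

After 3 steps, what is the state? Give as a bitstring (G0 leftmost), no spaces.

Step 1: G0=NOT G0=NOT 0=1 G1=0(const) G2=NOT G0=NOT 0=1 G3=NOT G3=NOT 1=0 G4=1(const) -> 10101
Step 2: G0=NOT G0=NOT 1=0 G1=0(const) G2=NOT G0=NOT 1=0 G3=NOT G3=NOT 0=1 G4=1(const) -> 00011
Step 3: G0=NOT G0=NOT 0=1 G1=0(const) G2=NOT G0=NOT 0=1 G3=NOT G3=NOT 1=0 G4=1(const) -> 10101

10101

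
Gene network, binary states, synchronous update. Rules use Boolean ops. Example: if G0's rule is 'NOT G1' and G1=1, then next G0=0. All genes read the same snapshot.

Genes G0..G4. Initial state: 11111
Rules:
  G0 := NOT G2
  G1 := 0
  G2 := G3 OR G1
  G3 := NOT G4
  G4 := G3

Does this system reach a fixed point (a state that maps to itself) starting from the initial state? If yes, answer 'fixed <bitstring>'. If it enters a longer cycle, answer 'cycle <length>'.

Answer: cycle 4

Derivation:
Step 0: 11111
Step 1: G0=NOT G2=NOT 1=0 G1=0(const) G2=G3|G1=1|1=1 G3=NOT G4=NOT 1=0 G4=G3=1 -> 00101
Step 2: G0=NOT G2=NOT 1=0 G1=0(const) G2=G3|G1=0|0=0 G3=NOT G4=NOT 1=0 G4=G3=0 -> 00000
Step 3: G0=NOT G2=NOT 0=1 G1=0(const) G2=G3|G1=0|0=0 G3=NOT G4=NOT 0=1 G4=G3=0 -> 10010
Step 4: G0=NOT G2=NOT 0=1 G1=0(const) G2=G3|G1=1|0=1 G3=NOT G4=NOT 0=1 G4=G3=1 -> 10111
Step 5: G0=NOT G2=NOT 1=0 G1=0(const) G2=G3|G1=1|0=1 G3=NOT G4=NOT 1=0 G4=G3=1 -> 00101
Cycle of length 4 starting at step 1 -> no fixed point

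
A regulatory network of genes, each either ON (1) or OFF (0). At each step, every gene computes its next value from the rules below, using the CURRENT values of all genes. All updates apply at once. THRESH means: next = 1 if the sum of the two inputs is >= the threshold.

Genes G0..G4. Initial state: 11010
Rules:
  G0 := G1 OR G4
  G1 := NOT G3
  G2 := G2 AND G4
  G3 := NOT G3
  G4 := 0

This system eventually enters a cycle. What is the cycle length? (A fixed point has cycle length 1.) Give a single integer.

Step 0: 11010
Step 1: G0=G1|G4=1|0=1 G1=NOT G3=NOT 1=0 G2=G2&G4=0&0=0 G3=NOT G3=NOT 1=0 G4=0(const) -> 10000
Step 2: G0=G1|G4=0|0=0 G1=NOT G3=NOT 0=1 G2=G2&G4=0&0=0 G3=NOT G3=NOT 0=1 G4=0(const) -> 01010
Step 3: G0=G1|G4=1|0=1 G1=NOT G3=NOT 1=0 G2=G2&G4=0&0=0 G3=NOT G3=NOT 1=0 G4=0(const) -> 10000
State from step 3 equals state from step 1 -> cycle length 2

Answer: 2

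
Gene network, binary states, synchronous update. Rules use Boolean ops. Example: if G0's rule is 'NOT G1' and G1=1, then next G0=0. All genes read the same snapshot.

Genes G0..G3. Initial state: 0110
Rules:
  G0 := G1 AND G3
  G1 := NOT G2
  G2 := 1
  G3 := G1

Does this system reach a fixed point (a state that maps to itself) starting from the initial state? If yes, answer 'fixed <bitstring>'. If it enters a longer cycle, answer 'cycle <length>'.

Answer: fixed 0010

Derivation:
Step 0: 0110
Step 1: G0=G1&G3=1&0=0 G1=NOT G2=NOT 1=0 G2=1(const) G3=G1=1 -> 0011
Step 2: G0=G1&G3=0&1=0 G1=NOT G2=NOT 1=0 G2=1(const) G3=G1=0 -> 0010
Step 3: G0=G1&G3=0&0=0 G1=NOT G2=NOT 1=0 G2=1(const) G3=G1=0 -> 0010
Fixed point reached at step 2: 0010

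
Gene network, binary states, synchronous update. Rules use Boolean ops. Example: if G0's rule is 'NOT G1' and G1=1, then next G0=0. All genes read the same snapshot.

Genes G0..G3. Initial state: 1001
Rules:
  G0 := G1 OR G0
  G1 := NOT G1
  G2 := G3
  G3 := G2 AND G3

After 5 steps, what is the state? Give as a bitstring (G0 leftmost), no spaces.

Step 1: G0=G1|G0=0|1=1 G1=NOT G1=NOT 0=1 G2=G3=1 G3=G2&G3=0&1=0 -> 1110
Step 2: G0=G1|G0=1|1=1 G1=NOT G1=NOT 1=0 G2=G3=0 G3=G2&G3=1&0=0 -> 1000
Step 3: G0=G1|G0=0|1=1 G1=NOT G1=NOT 0=1 G2=G3=0 G3=G2&G3=0&0=0 -> 1100
Step 4: G0=G1|G0=1|1=1 G1=NOT G1=NOT 1=0 G2=G3=0 G3=G2&G3=0&0=0 -> 1000
Step 5: G0=G1|G0=0|1=1 G1=NOT G1=NOT 0=1 G2=G3=0 G3=G2&G3=0&0=0 -> 1100

1100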